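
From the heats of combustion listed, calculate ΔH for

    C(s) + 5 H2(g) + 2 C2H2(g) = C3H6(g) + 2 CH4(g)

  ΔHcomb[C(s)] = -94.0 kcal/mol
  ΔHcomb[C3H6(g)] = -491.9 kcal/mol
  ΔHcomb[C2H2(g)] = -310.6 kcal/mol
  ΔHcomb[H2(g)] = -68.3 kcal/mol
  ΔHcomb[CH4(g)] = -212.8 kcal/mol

Using ΔH = Σ nΔHc°(reactants) − Σ nΔHc°(products):
= [1·(-94.0) + 5·(-68.3) + 2·(-310.6)] − [1·(-491.9) + 2·(-212.8)]
= -139.2 kcal/mol

ΔH = -139.2 kcal/mol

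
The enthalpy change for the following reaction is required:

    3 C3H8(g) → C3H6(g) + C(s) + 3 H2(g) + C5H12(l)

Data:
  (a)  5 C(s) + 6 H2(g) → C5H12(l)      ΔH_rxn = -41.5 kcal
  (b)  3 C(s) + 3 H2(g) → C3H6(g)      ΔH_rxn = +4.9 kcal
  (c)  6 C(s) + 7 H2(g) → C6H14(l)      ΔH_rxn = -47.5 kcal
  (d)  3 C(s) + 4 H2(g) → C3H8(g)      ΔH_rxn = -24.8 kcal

ΔH_rxn = 37.8 kcal

(a) as written (C5H12(l) already on the product side): -41.5 kcal
(b) as written (C3H6(g) already on the product side): +4.9 kcal
(c): not needed (C6H14(l) appears nowhere else).
(d) reversed and × 3 (C3H8(g) must end up as a reactant; scale by 3 for the 3 C3H8(g)): (-3)·(-24.8) = +74.4 kcal
Summing the manipulated equations, ΔH_rxn = (1)·(-41.5) + (1)·(+4.9) + (-3)·(-24.8) = 37.8 kcal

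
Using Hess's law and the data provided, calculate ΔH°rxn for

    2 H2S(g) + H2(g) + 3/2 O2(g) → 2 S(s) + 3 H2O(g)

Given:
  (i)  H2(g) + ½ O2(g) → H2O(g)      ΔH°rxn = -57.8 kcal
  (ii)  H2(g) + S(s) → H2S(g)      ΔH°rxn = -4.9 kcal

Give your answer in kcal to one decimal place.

ΔH°rxn = -163.6 kcal

(i) × 3 (scale by 3 for the 3 H2O(g)): (3)·(-57.8) = -173.4 kcal
(ii) reversed and × 2 (reverse to put H2S(g) on the reactant side; scale by 2 for the 2 H2S(g)): (-2)·(-4.9) = +9.8 kcal
Summing the manipulated equations, ΔH°rxn = (3)·(-57.8) + (-2)·(-4.9) = -163.6 kcal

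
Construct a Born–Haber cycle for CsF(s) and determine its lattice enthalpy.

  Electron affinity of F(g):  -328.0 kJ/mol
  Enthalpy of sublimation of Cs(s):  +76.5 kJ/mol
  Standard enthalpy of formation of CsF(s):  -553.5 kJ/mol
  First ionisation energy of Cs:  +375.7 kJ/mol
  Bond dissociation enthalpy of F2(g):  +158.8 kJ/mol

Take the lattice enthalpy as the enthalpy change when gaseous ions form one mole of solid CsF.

U = -757.1 kJ/mol

ΔHf° = 1·ΔHsub + 1·(ΣIE) + 1/2·D(F2) + 1·EA + U
-553.5 = 1·(+76.5) + 1·(+375.7) + 1/2·(+158.8) + 1·(-328.0) + U
U = -553.5 − (+203.6) = -757.1 kJ/mol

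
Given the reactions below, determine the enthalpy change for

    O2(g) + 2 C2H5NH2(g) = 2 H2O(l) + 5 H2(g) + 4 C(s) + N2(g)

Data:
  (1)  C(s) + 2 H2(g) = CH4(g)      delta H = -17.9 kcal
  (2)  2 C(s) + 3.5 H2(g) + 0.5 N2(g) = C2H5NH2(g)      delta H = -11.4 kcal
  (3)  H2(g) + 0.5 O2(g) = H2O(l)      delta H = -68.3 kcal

(1): not needed (CH4(g) appears nowhere else).
(2) reversed and × 2 (reverse to put C2H5NH2(g) on the reactant side; scale by 2 for the 2 C2H5NH2(g)): (-2)·(-11.4) = +22.8 kcal
(3) × 2 (×2 to match 2 H2O(l) in the target): (2)·(-68.3) = -136.6 kcal
By Hess's law, delta H = (-2)·(-11.4) + (2)·(-68.3) = -113.8 kcal

delta H = -113.8 kcal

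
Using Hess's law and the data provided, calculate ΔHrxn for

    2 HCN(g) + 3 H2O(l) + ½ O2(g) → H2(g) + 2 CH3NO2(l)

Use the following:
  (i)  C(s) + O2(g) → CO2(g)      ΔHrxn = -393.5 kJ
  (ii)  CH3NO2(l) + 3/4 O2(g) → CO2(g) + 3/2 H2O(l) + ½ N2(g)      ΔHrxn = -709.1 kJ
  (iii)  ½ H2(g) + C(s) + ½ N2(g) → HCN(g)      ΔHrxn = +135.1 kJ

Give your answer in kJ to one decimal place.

ΔHrxn = 361.0 kJ

(i) × 2: (2)·(-393.5) = -787.0 kJ
(ii) reversed and × 2 (reverse to put CH3NO2(l) on the product side; ×2 to match 2 CH3NO2(l) in the target): (-2)·(-709.1) = +1418.2 kJ
(iii) reversed and × 2 (reverse to put HCN(g) on the reactant side; ×2 to match 2 HCN(g) in the target): (-2)·(+135.1) = -270.2 kJ
ΔHrxn = (2)·(-393.5) + (-2)·(-709.1) + (-2)·(+135.1) = 361.0 kJ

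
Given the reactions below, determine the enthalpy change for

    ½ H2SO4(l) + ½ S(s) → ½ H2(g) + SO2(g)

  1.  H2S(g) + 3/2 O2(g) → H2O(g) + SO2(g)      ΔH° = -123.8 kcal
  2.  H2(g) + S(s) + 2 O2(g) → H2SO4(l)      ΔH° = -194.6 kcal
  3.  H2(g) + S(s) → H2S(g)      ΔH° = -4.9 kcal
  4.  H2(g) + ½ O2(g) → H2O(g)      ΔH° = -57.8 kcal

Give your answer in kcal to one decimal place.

eq. 1 as written: -123.8 kcal
eq. 2 reversed and × 1/2: (-1/2)·(-194.6) = +97.3 kcal
eq. 3 as written: -4.9 kcal
eq. 4 reversed: +57.8 kcal
Summing the manipulated equations, ΔH° = (1)·(-123.8) + (-1/2)·(-194.6) + (1)·(-4.9) + (-1)·(-57.8) = 26.4 kcal

ΔH° = 26.4 kcal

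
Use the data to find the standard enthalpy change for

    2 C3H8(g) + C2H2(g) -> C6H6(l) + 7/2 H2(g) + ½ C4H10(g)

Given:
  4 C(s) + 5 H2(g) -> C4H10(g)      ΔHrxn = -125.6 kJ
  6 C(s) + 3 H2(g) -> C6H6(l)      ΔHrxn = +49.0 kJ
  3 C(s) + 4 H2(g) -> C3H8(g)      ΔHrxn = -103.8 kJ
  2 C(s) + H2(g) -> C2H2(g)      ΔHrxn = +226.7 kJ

ΔHrxn = -32.9 kJ

equation 1 × 1/2 (×1/2 to match 1/2 C4H10(g) in the target): (1/2)·(-125.6) = -62.8 kJ
equation 2 as written (C6H6(l) already on the product side): +49.0 kJ
equation 3 reversed and × 2 (reverse to put C3H8(g) on the reactant side; scale by 2 for the 2 C3H8(g)): (-2)·(-103.8) = +207.6 kJ
equation 4 reversed (C2H2(g) must end up as a reactant): -226.7 kJ
By Hess's law, ΔHrxn = (1/2)·(-125.6) + (1)·(+49.0) + (-2)·(-103.8) + (-1)·(+226.7) = -32.9 kJ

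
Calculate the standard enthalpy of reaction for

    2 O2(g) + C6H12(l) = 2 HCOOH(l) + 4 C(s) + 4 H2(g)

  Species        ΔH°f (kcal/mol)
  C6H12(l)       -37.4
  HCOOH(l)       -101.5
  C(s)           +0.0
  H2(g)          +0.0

ΔH°rxn = Σ nΔHf°(products) − Σ nΔHf°(reactants).
Products: 2·(-101.5) + 4·(+0.0) + 4·(+0.0) = -203.0
Reactants: 2·(+0.0) + 1·(-37.4) = -37.4
ΔH° = (-203.0) − (-37.4) = -165.6 kcal/mol

ΔH° = -165.6 kcal/mol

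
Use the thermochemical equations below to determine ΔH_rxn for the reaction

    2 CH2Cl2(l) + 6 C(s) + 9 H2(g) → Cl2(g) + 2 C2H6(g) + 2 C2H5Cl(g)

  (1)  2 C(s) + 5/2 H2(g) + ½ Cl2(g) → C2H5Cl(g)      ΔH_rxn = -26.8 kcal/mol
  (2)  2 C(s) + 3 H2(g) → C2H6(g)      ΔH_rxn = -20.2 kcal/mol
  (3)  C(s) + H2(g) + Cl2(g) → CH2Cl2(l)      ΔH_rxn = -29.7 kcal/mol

(1) × 2 (×2 to match 2 C2H5Cl(g) in the target): (2)·(-26.8) = -53.6 kcal/mol
(2) × 2 (×2 to match 2 C2H6(g) in the target): (2)·(-20.2) = -40.4 kcal/mol
(3) reversed and × 2 (reverse to put CH2Cl2(l) on the reactant side; ×2 to match 2 CH2Cl2(l) in the target): (-2)·(-29.7) = +59.4 kcal/mol
Summing the manipulated equations, ΔH_rxn = (-53.6) + (-40.4) + (+59.4) = -34.6 kcal/mol

ΔH_rxn = -34.6 kcal/mol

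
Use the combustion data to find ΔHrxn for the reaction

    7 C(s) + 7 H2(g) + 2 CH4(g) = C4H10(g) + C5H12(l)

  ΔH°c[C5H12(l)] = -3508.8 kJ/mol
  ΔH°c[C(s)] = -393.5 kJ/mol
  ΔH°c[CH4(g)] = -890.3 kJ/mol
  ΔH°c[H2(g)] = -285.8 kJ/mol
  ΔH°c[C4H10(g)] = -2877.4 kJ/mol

Using ΔH = Σ nΔHc°(reactants) − Σ nΔHc°(products):
= [7·(-393.5) + 7·(-285.8) + 2·(-890.3)] − [1·(-2877.4) + 1·(-3508.8)]
= -149.5 kJ/mol

ΔHrxn = -149.5 kJ/mol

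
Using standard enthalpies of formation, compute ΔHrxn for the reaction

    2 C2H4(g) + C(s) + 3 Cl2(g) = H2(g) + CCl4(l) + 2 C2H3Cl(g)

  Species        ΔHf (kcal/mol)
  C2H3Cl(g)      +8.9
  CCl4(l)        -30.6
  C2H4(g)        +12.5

Products: 1·(+0.0) + 1·(-30.6) + 2·(+8.9) = -12.8
Reactants: 2·(+12.5) + 1·(+0.0) + 3·(+0.0) = +25.0
ΔHrxn = (-12.8) − (+25.0) = -37.8 kcal/mol

ΔHrxn = -37.8 kcal/mol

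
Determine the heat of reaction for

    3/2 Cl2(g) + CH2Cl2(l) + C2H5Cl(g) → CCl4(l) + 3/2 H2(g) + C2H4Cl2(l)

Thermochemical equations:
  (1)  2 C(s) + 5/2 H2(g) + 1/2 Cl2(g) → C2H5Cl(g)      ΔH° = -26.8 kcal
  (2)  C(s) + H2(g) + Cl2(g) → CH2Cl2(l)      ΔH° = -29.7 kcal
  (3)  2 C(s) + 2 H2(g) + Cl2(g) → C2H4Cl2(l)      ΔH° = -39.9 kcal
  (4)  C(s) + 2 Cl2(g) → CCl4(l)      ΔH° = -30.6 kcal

(1) reversed (reverse to put C2H5Cl(g) on the reactant side): +26.8 kcal
(2) reversed (CH2Cl2(l) must end up as a reactant): +29.7 kcal
(3) as written (C2H4Cl2(l) already on the product side): -39.9 kcal
(4) as written (CCl4(l) already on the product side): -30.6 kcal
ΔH° = (+26.8) + (+29.7) + (-39.9) + (-30.6) = -14.0 kcal

ΔH° = -14.0 kcal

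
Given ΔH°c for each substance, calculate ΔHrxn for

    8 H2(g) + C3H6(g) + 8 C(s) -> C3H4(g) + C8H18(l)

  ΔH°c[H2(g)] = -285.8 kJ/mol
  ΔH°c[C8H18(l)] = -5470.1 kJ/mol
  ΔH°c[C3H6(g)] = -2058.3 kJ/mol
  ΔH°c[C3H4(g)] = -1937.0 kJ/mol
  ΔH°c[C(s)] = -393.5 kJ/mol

ΔHrxn = -85.6 kJ/mol

With combustion enthalpies, reactants minus products:
= [8·(-285.8) + 1·(-2058.3) + 8·(-393.5)] − [1·(-1937.0) + 1·(-5470.1)]
= -85.6 kJ/mol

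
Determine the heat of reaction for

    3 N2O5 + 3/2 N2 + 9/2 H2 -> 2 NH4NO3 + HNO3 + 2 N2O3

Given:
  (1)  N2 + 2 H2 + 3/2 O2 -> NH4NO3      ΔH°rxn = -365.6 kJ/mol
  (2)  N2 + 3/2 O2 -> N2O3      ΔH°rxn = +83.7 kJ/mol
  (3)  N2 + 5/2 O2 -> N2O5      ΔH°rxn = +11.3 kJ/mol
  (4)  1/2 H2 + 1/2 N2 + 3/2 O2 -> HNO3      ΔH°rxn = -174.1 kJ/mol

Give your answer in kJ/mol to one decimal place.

ΔH°rxn = -771.8 kJ/mol

(1) × 2: (2)·(-365.6) = -731.2 kJ/mol
(2) × 2: (2)·(+83.7) = +167.4 kJ/mol
(3) reversed and × 3: (-3)·(+11.3) = -33.9 kJ/mol
(4) as written: -174.1 kJ/mol
ΔH°rxn = (2)·(-365.6) + (2)·(+83.7) + (-3)·(+11.3) + (1)·(-174.1) = -771.8 kJ/mol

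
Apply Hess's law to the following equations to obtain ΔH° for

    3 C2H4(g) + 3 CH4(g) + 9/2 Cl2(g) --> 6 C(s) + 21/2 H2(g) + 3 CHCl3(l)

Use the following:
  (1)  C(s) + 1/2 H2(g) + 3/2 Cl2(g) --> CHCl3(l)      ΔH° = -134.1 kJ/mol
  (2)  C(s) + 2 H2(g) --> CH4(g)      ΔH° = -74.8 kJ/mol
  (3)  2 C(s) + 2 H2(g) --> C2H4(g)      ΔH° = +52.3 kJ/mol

ΔH° = -334.8 kJ/mol

(1) × 3: (3)·(-134.1) = -402.3 kJ/mol
(2) reversed and × 3: (-3)·(-74.8) = +224.4 kJ/mol
(3) reversed and × 3: (-3)·(+52.3) = -156.9 kJ/mol
Summing the manipulated equations, ΔH° = (-402.3) + (+224.4) + (-156.9) = -334.8 kJ/mol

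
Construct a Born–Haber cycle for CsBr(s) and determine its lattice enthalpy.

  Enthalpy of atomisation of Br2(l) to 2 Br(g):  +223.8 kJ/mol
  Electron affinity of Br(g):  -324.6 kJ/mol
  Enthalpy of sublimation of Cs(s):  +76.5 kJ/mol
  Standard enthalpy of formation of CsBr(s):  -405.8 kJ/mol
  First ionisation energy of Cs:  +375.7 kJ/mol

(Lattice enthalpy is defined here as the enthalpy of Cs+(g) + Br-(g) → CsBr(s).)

ΔHf° = 1·ΔHsub + 1·(ΣIE) + 1/2·D(Br2) + 1·EA + U
-405.8 = 1·(+76.5) + 1·(+375.7) + 1/2·(+223.8) + 1·(-324.6) + U
U = -405.8 − (+239.5) = -645.3 kJ/mol

U = -645.3 kJ/mol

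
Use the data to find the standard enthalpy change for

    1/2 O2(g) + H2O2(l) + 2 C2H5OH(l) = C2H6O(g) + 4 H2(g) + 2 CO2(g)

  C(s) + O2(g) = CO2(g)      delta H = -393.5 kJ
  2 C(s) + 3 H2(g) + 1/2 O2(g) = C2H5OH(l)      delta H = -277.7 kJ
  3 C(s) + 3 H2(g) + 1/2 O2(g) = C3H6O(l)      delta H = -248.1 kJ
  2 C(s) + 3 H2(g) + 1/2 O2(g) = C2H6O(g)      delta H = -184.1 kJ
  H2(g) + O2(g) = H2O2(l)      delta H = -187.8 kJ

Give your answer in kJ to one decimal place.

equation 1 × 2 (×2 to match 2 CO2(g) in the target): (2)·(-393.5) = -787.0 kJ
equation 2 reversed and × 2 (reverse to put C2H5OH(l) on the reactant side; scale by 2 for the 2 C2H5OH(l)): (-2)·(-277.7) = +555.4 kJ
equation 3: not needed (C3H6O(l) appears nowhere else).
equation 4 as written (C2H6O(g) already on the product side): -184.1 kJ
equation 5 reversed (H2O2(l) must end up as a reactant): +187.8 kJ
By Hess's law, delta H = (2)·(-393.5) + (-2)·(-277.7) + (1)·(-184.1) + (-1)·(-187.8) = -227.9 kJ

delta H = -227.9 kJ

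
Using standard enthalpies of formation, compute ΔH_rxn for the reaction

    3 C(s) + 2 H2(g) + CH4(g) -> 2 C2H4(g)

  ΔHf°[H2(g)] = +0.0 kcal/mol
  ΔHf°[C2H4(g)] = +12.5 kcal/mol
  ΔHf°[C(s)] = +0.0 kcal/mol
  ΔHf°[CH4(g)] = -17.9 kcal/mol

ΔH_rxn = 42.9 kcal/mol

ΔH°rxn = Σ nΔHf°(products) − Σ nΔHf°(reactants).
Products: 2·(+12.5) = +25.0
Reactants: 3·(+0.0) + 2·(+0.0) + 1·(-17.9) = -17.9
ΔH_rxn = (+25.0) − (-17.9) = 42.9 kcal/mol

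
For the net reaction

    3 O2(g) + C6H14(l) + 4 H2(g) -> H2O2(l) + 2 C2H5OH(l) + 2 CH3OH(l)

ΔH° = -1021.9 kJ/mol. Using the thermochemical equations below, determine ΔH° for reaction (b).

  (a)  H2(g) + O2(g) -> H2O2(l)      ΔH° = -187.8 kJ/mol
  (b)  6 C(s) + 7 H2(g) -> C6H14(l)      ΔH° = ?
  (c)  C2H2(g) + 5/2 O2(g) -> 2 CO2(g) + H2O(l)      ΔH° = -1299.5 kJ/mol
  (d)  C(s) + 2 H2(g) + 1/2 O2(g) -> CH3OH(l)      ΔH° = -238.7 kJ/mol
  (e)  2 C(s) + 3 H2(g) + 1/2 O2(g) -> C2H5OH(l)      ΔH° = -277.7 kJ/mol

ΔH° = -198.7 kJ/mol

(a) as written: -187.8 kJ/mol
(b) reversed: contributes −x
(c): not needed.
(d) × 2: (2)·(-238.7) = -477.4 kJ/mol
(e) × 2: (2)·(-277.7) = -555.4 kJ/mol
-1021.9 = (-187.8) + (-477.4) + (-555.4) − x
x = (-1021.9 − (-1220.6)) / (-1) = -198.7 kJ/mol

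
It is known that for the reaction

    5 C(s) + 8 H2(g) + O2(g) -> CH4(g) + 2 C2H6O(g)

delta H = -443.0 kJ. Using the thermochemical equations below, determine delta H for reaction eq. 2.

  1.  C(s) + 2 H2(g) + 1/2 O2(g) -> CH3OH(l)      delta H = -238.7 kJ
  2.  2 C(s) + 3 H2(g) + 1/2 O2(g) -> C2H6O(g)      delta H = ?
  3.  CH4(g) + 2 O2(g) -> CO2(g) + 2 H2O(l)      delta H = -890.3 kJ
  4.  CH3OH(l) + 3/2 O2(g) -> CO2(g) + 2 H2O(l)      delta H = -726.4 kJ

eq. 1 as written: -238.7 kJ
eq. 2 × 2 (×2 to match 2 C2H6O(g) in the target): contributes 2·x
eq. 3 reversed (reverse to put CH4(g) on the product side): +890.3 kJ
eq. 4 as written: -726.4 kJ
-443.0 = (-238.7) + (+890.3) + (-726.4) + 2·x
x = (-443.0 − (-74.8)) / (2) = -184.1 kJ

delta H = -184.1 kJ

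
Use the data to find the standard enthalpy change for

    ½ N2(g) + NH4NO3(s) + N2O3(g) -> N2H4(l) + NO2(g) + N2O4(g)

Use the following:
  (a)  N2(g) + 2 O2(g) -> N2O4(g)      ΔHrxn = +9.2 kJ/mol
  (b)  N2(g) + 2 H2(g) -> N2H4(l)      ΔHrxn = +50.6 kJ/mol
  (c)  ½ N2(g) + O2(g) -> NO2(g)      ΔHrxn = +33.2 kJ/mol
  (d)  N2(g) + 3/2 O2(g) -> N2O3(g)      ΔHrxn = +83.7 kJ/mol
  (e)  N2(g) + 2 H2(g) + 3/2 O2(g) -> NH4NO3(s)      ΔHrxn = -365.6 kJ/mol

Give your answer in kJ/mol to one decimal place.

ΔHrxn = 374.9 kJ/mol

(a) as written (N2O4(g) already on the product side): +9.2 kJ/mol
(b) as written (N2H4(l) already on the product side): +50.6 kJ/mol
(c) as written (NO2(g) already on the product side): +33.2 kJ/mol
(d) reversed (N2O3(g) must end up as a reactant): -83.7 kJ/mol
(e) reversed (reverse to put NH4NO3(s) on the reactant side): +365.6 kJ/mol
Summing the manipulated equations, ΔHrxn = (1)·(+9.2) + (1)·(+50.6) + (1)·(+33.2) + (-1)·(+83.7) + (-1)·(-365.6) = 374.9 kJ/mol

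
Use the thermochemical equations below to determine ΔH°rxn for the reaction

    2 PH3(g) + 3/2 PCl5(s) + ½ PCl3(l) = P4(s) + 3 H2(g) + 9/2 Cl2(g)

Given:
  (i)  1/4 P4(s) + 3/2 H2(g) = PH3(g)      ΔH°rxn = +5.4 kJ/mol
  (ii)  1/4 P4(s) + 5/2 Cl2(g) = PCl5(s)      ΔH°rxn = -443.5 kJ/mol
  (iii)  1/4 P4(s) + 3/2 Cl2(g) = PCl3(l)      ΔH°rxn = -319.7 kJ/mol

(i) reversed and × 2: (-2)·(+5.4) = -10.8 kJ/mol
(ii) reversed and × 3/2: (-3/2)·(-443.5) = +665.25 kJ/mol
(iii) reversed and × 1/2: (-1/2)·(-319.7) = +159.85 kJ/mol
Summing the manipulated equations, ΔH°rxn = (-2)·(+5.4) + (-3/2)·(-443.5) + (-1/2)·(-319.7) = 814.3 kJ/mol

ΔH°rxn = 814.3 kJ/mol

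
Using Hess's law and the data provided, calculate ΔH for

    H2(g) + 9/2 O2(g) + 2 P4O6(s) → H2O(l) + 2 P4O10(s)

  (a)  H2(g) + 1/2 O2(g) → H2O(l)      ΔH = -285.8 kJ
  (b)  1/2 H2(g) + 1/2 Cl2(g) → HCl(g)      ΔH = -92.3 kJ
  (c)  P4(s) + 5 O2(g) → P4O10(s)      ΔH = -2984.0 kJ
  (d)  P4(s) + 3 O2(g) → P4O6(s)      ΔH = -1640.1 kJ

ΔH = -2973.6 kJ

(a) as written: -285.8 kJ
(b): not needed.
(c) × 2: (2)·(-2984.0) = -5968.0 kJ
(d) reversed and × 2: (-2)·(-1640.1) = +3280.2 kJ
ΔH = (1)·(-285.8) + (2)·(-2984.0) + (-2)·(-1640.1) = -2973.6 kJ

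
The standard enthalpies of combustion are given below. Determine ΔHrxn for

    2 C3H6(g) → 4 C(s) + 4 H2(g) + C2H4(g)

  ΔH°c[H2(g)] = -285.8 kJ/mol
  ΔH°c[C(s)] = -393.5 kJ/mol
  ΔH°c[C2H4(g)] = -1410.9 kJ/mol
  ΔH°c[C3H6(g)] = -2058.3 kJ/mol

Using ΔH = Σ nΔHc°(reactants) − Σ nΔHc°(products):
= [2·(-2058.3)] − [4·(-393.5) + 4·(-285.8) + 1·(-1410.9)]
= 11.5 kJ/mol

ΔHrxn = 11.5 kJ/mol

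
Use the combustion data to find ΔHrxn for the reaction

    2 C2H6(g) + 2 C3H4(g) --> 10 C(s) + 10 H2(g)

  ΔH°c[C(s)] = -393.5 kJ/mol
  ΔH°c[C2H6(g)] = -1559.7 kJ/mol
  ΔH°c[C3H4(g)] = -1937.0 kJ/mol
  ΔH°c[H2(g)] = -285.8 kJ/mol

ΔHrxn = -200.4 kJ/mol

With combustion enthalpies, reactants minus products:
= [2·(-1559.7) + 2·(-1937.0)] − [10·(-393.5) + 10·(-285.8)]
= -200.4 kJ/mol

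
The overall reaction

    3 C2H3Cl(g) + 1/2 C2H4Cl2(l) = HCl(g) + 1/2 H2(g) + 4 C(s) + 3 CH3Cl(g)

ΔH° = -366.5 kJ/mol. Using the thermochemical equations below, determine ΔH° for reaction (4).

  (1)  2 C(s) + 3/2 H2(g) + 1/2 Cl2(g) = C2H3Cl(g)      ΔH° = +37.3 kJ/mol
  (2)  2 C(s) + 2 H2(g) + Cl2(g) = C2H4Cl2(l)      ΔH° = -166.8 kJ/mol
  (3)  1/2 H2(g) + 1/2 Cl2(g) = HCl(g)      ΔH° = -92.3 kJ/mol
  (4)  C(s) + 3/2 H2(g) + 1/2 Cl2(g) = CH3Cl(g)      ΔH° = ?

(1) reversed and × 3 (C2H3Cl(g) must end up as a reactant; scale by 3 for the 3 C2H3Cl(g)): (-3)·(+37.3) = -111.9 kJ/mol
(2) reversed and × 1/2 (reverse to put C2H4Cl2(l) on the reactant side; scale by 1/2 for the 1/2 C2H4Cl2(l)): (-1/2)·(-166.8) = +83.4 kJ/mol
(3) as written (HCl(g) already on the product side): -92.3 kJ/mol
(4) × 3 (scale by 3 for the 3 CH3Cl(g)): contributes 3·x
-366.5 = (-111.9) + (+83.4) + (-92.3) + 3·x
x = (-366.5 − (-120.8)) / (3) = -81.9 kJ/mol

ΔH° = -81.9 kJ/mol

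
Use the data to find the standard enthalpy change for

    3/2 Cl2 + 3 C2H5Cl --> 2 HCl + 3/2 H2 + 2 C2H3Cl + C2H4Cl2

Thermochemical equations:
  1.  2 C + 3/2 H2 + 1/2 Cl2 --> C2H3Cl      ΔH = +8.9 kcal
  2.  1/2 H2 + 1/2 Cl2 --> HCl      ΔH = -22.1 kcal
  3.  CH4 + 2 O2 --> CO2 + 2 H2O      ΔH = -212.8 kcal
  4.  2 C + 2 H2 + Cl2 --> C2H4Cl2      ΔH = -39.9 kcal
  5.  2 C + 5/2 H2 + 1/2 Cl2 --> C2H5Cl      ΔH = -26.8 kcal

eq. 1 × 2 (×2 to match 2 C2H3Cl in the target): (2)·(+8.9) = +17.8 kcal
eq. 2 × 2 (scale by 2 for the 2 HCl): (2)·(-22.1) = -44.2 kcal
eq. 3: not needed (O2 appears nowhere else).
eq. 4 as written (C2H4Cl2 already on the product side): -39.9 kcal
eq. 5 reversed and × 3 (C2H5Cl must end up as a reactant; ×3 to match 3 C2H5Cl in the target): (-3)·(-26.8) = +80.4 kcal
Summing the manipulated equations, ΔH = (2)·(+8.9) + (2)·(-22.1) + (1)·(-39.9) + (-3)·(-26.8) = 14.1 kcal

ΔH = 14.1 kcal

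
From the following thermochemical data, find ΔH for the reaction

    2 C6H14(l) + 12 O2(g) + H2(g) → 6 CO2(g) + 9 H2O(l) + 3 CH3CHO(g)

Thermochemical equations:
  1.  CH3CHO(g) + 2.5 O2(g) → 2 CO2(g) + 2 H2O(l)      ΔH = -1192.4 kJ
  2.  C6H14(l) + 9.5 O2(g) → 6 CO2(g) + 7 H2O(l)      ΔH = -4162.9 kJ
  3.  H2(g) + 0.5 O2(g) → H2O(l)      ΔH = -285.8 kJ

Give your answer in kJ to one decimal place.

ΔH = -5034.4 kJ

eq. 1 reversed and × 3 (CH3CHO(g) must end up as a product; scale by 3 for the 3 CH3CHO(g)): (-3)·(-1192.4) = +3577.2 kJ
eq. 2 × 2 (scale by 2 for the 2 C6H14(l)): (2)·(-4162.9) = -8325.8 kJ
eq. 3 as written (H2(g) already on the reactant side): -285.8 kJ
ΔH = (+3577.2) + (-8325.8) + (-285.8) = -5034.4 kJ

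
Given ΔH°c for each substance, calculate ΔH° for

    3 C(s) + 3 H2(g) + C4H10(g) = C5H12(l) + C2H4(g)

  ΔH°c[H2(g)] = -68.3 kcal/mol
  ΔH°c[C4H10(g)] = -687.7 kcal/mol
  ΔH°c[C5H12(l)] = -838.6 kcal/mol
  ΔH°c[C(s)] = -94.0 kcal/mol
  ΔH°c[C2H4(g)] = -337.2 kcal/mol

ΔH° = 1.2 kcal/mol

Using ΔH = Σ nΔHc°(reactants) − Σ nΔHc°(products):
= [3·(-94.0) + 3·(-68.3) + 1·(-687.7)] − [1·(-838.6) + 1·(-337.2)]
= 1.2 kcal/mol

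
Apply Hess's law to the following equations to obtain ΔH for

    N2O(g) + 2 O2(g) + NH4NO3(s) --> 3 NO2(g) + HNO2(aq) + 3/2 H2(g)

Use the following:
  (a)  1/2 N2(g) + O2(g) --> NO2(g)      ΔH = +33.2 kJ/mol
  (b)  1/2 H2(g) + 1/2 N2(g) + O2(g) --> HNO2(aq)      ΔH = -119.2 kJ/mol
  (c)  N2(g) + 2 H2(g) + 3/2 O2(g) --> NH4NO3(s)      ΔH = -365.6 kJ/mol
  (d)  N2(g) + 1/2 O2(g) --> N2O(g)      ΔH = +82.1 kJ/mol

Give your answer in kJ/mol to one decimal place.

ΔH = 263.9 kJ/mol

(a) × 3: (3)·(+33.2) = +99.6 kJ/mol
(b) as written: -119.2 kJ/mol
(c) reversed: +365.6 kJ/mol
(d) reversed: -82.1 kJ/mol
ΔH = (+99.6) + (-119.2) + (+365.6) + (-82.1) = 263.9 kJ/mol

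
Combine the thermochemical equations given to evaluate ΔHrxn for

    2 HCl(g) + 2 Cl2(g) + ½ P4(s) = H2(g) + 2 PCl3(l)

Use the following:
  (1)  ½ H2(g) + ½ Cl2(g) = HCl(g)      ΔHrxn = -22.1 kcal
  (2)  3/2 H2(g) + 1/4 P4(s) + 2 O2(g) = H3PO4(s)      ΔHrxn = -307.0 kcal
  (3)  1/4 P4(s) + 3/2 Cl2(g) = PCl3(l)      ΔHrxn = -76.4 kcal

(1) reversed and × 2 (reverse to put HCl(g) on the reactant side; scale by 2 for the 2 HCl(g)): (-2)·(-22.1) = +44.2 kcal
(2): not needed (H3PO4(s) appears nowhere else).
(3) × 2 (×2 to match 2 PCl3(l) in the target): (2)·(-76.4) = -152.8 kcal
By Hess's law, ΔHrxn = (+44.2) + (-152.8) = -108.6 kcal

ΔHrxn = -108.6 kcal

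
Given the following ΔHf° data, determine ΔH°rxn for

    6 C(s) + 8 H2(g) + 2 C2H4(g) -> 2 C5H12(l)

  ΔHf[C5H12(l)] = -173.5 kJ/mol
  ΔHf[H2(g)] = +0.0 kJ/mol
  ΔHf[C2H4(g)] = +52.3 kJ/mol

ΔH°rxn = -451.6 kJ/mol

ΔH°rxn = Σ nΔHf°(products) − Σ nΔHf°(reactants).
Products: 2·(-173.5) = -347.0
Reactants: 6·(+0.0) + 8·(+0.0) + 2·(+52.3) = +104.6
ΔH°rxn = (-347.0) − (+104.6) = -451.6 kJ/mol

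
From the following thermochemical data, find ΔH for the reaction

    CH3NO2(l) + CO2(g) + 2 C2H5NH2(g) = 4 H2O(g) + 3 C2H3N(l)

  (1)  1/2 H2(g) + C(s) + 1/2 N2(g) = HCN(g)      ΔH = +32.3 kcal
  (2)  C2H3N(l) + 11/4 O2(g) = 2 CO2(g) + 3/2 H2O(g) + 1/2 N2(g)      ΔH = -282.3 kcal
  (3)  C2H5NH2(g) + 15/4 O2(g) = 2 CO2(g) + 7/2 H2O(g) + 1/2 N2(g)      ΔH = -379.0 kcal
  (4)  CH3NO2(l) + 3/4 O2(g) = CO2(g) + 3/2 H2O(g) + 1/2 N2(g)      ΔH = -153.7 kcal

ΔH = -64.8 kcal

(1): not needed (H2(g) appears nowhere else).
(2) reversed and × 3 (C2H3N(l) must end up as a product; ×3 to match 3 C2H3N(l) in the target): (-3)·(-282.3) = +846.9 kcal
(3) × 2 (×2 to match 2 C2H5NH2(g) in the target): (2)·(-379.0) = -758.0 kcal
(4) as written (CH3NO2(l) already on the reactant side): -153.7 kcal
Combining the equations, ΔH = (+846.9) + (-758.0) + (-153.7) = -64.8 kcal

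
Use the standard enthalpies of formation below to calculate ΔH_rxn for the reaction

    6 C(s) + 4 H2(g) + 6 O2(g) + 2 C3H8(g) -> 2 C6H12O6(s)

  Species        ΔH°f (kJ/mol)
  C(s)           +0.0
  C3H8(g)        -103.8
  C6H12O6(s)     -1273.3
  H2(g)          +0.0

ΔH_rxn = -2339.0 kJ/mol

ΔH°rxn = Σ nΔHf°(products) − Σ nΔHf°(reactants).
Products: 2·(-1273.3) = -2546.6
Reactants: 6·(+0.0) + 4·(+0.0) + 6·(+0.0) + 2·(-103.8) = -207.6
ΔH_rxn = (-2546.6) − (-207.6) = -2339.0 kJ/mol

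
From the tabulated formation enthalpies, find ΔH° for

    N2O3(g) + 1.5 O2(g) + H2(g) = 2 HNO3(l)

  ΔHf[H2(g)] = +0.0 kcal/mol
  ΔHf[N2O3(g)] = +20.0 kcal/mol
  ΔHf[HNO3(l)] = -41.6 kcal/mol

ΔH° = -103.2 kcal/mol

Products: 2·(-41.6) = -83.2
Reactants: 1·(+20.0) + 3/2·(+0.0) + 1·(+0.0) = +20.0
ΔH° = (-83.2) − (+20.0) = -103.2 kcal/mol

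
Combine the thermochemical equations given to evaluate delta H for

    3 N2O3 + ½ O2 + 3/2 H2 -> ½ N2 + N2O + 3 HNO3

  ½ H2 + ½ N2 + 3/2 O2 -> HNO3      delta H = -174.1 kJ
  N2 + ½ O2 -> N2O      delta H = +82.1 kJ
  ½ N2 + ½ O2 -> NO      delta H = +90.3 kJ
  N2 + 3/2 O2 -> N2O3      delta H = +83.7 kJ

equation 1 × 3: (3)·(-174.1) = -522.3 kJ
equation 2 as written: +82.1 kJ
equation 3: not needed.
equation 4 reversed and × 3: (-3)·(+83.7) = -251.1 kJ
delta H = (-522.3) + (+82.1) + (-251.1) = -691.3 kJ

delta H = -691.3 kJ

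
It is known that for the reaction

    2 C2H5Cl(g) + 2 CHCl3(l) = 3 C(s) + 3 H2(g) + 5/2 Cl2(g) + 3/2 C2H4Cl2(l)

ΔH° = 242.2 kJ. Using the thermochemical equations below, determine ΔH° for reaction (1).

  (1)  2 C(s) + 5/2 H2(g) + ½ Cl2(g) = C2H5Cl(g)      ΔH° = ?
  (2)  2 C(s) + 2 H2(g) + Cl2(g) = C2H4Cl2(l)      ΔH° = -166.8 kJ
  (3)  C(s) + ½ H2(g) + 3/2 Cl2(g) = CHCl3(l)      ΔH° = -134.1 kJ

ΔH° = -112.1 kJ

(1) reversed and × 2: contributes −2·x
(2) × 3/2: (3/2)·(-166.8) = -250.2 kJ
(3) reversed and × 2: (-2)·(-134.1) = +268.2 kJ
+242.2 = (-250.2) + (+268.2) − 2·x
x = (+242.2 − (+18.0)) / (-2) = -112.1 kJ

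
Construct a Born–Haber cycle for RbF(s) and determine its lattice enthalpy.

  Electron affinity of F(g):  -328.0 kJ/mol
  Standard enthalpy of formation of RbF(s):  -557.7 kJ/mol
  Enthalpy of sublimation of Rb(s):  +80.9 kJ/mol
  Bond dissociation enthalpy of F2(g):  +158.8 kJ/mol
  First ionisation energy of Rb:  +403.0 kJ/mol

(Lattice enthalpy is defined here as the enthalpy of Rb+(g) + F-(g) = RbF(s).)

U = -793.0 kJ/mol

ΔHf° = 1·ΔHsub + 1·(ΣIE) + 1/2·D(F2) + 1·EA + U
-557.7 = 1·(+80.9) + 1·(+403.0) + 1/2·(+158.8) + 1·(-328.0) + U
U = -557.7 − (+235.3) = -793.0 kJ/mol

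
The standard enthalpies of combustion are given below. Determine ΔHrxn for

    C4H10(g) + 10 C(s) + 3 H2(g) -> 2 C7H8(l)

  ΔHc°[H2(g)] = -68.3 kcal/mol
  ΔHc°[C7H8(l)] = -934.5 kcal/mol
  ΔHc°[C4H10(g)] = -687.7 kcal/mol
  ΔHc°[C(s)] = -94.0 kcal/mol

ΔHrxn = 36.4 kcal/mol

With combustion enthalpies, reactants minus products:
= [1·(-687.7) + 10·(-94.0) + 3·(-68.3)] − [2·(-934.5)]
= 36.4 kcal/mol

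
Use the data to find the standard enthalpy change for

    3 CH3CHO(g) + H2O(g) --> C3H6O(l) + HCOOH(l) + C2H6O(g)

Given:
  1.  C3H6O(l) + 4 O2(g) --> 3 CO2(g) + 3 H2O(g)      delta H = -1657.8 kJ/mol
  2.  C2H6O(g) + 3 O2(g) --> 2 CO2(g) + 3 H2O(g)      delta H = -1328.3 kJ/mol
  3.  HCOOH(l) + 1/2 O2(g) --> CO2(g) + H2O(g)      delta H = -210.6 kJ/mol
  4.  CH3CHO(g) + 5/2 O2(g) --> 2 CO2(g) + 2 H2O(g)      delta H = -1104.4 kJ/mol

eq. 1 reversed: +1657.8 kJ/mol
eq. 2 reversed: +1328.3 kJ/mol
eq. 3 reversed: +210.6 kJ/mol
eq. 4 × 3: (3)·(-1104.4) = -3313.2 kJ/mol
By Hess's law, delta H = (+1657.8) + (+1328.3) + (+210.6) + (-3313.2) = -116.5 kJ/mol

delta H = -116.5 kJ/mol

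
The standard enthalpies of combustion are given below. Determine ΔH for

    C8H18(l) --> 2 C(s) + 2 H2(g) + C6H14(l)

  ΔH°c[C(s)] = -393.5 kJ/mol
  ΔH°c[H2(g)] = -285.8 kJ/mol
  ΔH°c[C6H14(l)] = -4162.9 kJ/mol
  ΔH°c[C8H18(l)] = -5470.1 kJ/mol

ΔH = 51.4 kJ/mol

With combustion enthalpies, reactants minus products:
= [1·(-5470.1)] − [2·(-393.5) + 2·(-285.8) + 1·(-4162.9)]
= 51.4 kJ/mol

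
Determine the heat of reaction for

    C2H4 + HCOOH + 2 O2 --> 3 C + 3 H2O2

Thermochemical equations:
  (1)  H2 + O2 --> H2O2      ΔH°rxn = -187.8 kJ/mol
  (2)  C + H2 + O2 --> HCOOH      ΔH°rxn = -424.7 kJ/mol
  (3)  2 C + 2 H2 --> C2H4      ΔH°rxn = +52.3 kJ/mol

ΔH°rxn = -191.0 kJ/mol

(1) × 3 (scale by 3 for the 3 H2O2): (3)·(-187.8) = -563.4 kJ/mol
(2) reversed (HCOOH must end up as a reactant): +424.7 kJ/mol
(3) reversed (C2H4 must end up as a reactant): -52.3 kJ/mol
ΔH°rxn = (3)·(-187.8) + (-1)·(-424.7) + (-1)·(+52.3) = -191.0 kJ/mol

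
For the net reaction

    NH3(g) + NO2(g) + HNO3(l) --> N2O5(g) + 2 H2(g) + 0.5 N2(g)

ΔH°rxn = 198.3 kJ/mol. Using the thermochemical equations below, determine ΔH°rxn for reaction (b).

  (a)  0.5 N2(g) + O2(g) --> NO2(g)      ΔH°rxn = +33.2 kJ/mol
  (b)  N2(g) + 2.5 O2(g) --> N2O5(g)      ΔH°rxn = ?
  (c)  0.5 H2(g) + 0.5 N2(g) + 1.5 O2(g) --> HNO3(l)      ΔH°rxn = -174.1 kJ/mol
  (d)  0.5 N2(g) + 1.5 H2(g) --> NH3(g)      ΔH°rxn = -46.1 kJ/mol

ΔH°rxn = 11.3 kJ/mol

(a) reversed: -33.2 kJ/mol
(b) as written: contributes x
(c) reversed: +174.1 kJ/mol
(d) reversed: +46.1 kJ/mol
+198.3 = (-33.2) + (+174.1) + (+46.1) + x
x = (+198.3 − (+187.0)) / (1) = 11.3 kJ/mol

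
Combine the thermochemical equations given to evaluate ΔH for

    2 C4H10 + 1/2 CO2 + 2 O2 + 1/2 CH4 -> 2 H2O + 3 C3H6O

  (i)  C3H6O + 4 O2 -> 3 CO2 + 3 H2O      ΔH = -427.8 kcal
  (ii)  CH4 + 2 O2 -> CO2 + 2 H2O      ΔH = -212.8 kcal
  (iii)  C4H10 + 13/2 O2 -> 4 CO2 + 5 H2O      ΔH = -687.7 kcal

ΔH = -198.4 kcal

(i) reversed and × 3: (-3)·(-427.8) = +1283.4 kcal
(ii) × 1/2: (1/2)·(-212.8) = -106.4 kcal
(iii) × 2: (2)·(-687.7) = -1375.4 kcal
ΔH = (-3)·(-427.8) + (1/2)·(-212.8) + (2)·(-687.7) = -198.4 kcal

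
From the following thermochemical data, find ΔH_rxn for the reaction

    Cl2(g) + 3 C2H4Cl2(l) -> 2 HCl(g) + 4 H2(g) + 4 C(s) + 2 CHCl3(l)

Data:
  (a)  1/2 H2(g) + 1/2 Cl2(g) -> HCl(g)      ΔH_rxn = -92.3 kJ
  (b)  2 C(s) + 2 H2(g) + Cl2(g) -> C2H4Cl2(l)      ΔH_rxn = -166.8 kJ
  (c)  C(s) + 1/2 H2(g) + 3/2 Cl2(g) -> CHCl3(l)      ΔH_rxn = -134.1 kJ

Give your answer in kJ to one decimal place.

ΔH_rxn = 47.6 kJ

(a) × 2 (×2 to match 2 HCl(g) in the target): (2)·(-92.3) = -184.6 kJ
(b) reversed and × 3 (C2H4Cl2(l) must end up as a reactant; ×3 to match 3 C2H4Cl2(l) in the target): (-3)·(-166.8) = +500.4 kJ
(c) × 2 (×2 to match 2 CHCl3(l) in the target): (2)·(-134.1) = -268.2 kJ
By Hess's law, ΔH_rxn = (-184.6) + (+500.4) + (-268.2) = 47.6 kJ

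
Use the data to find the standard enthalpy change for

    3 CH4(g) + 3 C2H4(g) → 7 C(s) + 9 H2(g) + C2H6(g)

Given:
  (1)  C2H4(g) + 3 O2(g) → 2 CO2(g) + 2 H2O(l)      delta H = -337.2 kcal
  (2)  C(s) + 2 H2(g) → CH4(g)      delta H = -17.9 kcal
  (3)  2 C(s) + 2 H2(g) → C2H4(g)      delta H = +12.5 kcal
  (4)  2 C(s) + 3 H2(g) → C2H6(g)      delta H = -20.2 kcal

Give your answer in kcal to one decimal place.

(1): not needed.
(2) reversed and × 3: (-3)·(-17.9) = +53.7 kcal
(3) reversed and × 3: (-3)·(+12.5) = -37.5 kcal
(4) as written: -20.2 kcal
delta H = (-3)·(-17.9) + (-3)·(+12.5) + (1)·(-20.2) = -4.0 kcal

delta H = -4.0 kcal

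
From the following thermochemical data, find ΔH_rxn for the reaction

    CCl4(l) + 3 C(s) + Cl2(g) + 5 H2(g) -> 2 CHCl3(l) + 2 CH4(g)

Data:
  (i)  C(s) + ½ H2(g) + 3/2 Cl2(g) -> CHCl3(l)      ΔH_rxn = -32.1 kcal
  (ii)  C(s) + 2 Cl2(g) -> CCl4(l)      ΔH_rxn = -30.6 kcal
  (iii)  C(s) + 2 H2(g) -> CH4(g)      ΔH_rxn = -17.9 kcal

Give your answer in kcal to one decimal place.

ΔH_rxn = -69.4 kcal

(i) × 2: (2)·(-32.1) = -64.2 kcal
(ii) reversed: +30.6 kcal
(iii) × 2: (2)·(-17.9) = -35.8 kcal
ΔH_rxn = (-64.2) + (+30.6) + (-35.8) = -69.4 kcal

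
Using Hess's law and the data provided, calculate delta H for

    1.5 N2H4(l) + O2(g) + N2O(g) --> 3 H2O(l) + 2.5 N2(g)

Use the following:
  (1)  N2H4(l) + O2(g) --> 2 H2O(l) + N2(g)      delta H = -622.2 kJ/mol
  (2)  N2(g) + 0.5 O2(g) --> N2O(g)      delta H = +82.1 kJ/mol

delta H = -1015.4 kJ/mol

(1) × 3/2 (×3/2 to match 3/2 N2H4(l) in the target): (3/2)·(-622.2) = -933.3 kJ/mol
(2) reversed (reverse to put N2O(g) on the reactant side): -82.1 kJ/mol
By Hess's law, delta H = (-933.3) + (-82.1) = -1015.4 kJ/mol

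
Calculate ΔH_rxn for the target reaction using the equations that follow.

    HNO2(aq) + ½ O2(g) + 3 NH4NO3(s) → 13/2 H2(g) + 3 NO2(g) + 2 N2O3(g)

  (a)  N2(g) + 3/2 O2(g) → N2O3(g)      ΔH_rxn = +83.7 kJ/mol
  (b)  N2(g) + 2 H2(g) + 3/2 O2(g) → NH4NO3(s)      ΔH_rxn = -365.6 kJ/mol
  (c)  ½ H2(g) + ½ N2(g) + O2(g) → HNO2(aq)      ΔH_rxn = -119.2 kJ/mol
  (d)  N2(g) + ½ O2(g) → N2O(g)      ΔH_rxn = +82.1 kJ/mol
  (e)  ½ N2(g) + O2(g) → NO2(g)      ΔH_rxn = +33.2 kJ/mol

(a) × 2: (2)·(+83.7) = +167.4 kJ/mol
(b) reversed and × 3: (-3)·(-365.6) = +1096.8 kJ/mol
(c) reversed: +119.2 kJ/mol
(d): not needed.
(e) × 3: (3)·(+33.2) = +99.6 kJ/mol
Combining the equations, ΔH_rxn = (2)·(+83.7) + (-3)·(-365.6) + (-1)·(-119.2) + (3)·(+33.2) = 1483.0 kJ/mol

ΔH_rxn = 1483.0 kJ/mol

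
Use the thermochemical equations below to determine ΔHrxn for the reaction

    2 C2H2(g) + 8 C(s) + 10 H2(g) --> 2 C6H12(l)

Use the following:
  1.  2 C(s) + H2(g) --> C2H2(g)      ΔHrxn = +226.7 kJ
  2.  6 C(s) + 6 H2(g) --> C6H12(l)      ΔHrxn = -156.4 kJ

ΔHrxn = -766.2 kJ

eq. 1 reversed and × 2: (-2)·(+226.7) = -453.4 kJ
eq. 2 × 2: (2)·(-156.4) = -312.8 kJ
By Hess's law, ΔHrxn = (-2)·(+226.7) + (2)·(-156.4) = -766.2 kJ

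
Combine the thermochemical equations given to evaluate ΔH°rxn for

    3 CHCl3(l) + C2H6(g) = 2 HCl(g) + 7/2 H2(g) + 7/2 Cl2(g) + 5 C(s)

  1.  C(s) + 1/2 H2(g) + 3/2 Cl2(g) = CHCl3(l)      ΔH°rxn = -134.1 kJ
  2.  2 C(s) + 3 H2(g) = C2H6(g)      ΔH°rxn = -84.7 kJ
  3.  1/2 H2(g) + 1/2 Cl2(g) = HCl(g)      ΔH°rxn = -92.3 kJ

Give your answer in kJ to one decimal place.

ΔH°rxn = 302.4 kJ

eq. 1 reversed and × 3 (reverse to put CHCl3(l) on the reactant side; scale by 3 for the 3 CHCl3(l)): (-3)·(-134.1) = +402.3 kJ
eq. 2 reversed (C2H6(g) must end up as a reactant): +84.7 kJ
eq. 3 × 2 (scale by 2 for the 2 HCl(g)): (2)·(-92.3) = -184.6 kJ
ΔH°rxn = (-3)·(-134.1) + (-1)·(-84.7) + (2)·(-92.3) = 302.4 kJ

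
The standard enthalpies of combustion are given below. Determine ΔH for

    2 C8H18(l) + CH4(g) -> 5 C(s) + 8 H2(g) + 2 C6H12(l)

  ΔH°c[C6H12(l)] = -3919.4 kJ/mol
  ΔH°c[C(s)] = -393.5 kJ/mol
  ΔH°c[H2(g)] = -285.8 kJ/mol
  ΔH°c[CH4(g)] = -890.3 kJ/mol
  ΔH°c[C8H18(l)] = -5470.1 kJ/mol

Using ΔH = Σ nΔHc°(reactants) − Σ nΔHc°(products):
= [2·(-5470.1) + 1·(-890.3)] − [5·(-393.5) + 8·(-285.8) + 2·(-3919.4)]
= 262.2 kJ/mol

ΔH = 262.2 kJ/mol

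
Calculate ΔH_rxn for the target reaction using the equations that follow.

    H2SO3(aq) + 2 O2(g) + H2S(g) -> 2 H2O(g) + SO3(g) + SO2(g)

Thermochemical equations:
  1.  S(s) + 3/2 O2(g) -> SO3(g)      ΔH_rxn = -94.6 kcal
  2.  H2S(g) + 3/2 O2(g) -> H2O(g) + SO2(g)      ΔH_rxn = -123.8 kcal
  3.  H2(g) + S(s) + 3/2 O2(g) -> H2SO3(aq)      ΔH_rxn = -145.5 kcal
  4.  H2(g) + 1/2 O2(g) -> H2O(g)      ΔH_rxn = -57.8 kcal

ΔH_rxn = -130.7 kcal

eq. 1 as written (SO3(g) already on the product side): -94.6 kcal
eq. 2 as written (H2S(g) already on the reactant side): -123.8 kcal
eq. 3 reversed (reverse to put H2SO3(aq) on the reactant side): +145.5 kcal
eq. 4 as written: -57.8 kcal
ΔH_rxn = (-94.6) + (-123.8) + (+145.5) + (-57.8) = -130.7 kcal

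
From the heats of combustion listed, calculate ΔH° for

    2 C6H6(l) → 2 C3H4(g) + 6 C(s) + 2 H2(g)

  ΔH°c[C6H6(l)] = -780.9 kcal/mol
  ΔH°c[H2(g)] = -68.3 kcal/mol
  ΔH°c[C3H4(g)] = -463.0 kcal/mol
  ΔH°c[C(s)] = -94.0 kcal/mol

ΔH° = 64.8 kcal/mol

Using ΔH = Σ nΔHc°(reactants) − Σ nΔHc°(products):
= [2·(-780.9)] − [2·(-463.0) + 6·(-94.0) + 2·(-68.3)]
= 64.8 kcal/mol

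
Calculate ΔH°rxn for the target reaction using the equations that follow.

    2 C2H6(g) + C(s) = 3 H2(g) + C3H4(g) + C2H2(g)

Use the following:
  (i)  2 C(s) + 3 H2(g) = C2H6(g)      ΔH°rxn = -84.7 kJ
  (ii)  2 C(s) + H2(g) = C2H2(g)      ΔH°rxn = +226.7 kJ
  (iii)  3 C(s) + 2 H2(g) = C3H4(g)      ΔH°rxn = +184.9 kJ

(i) reversed and × 2 (C2H6(g) must end up as a reactant; scale by 2 for the 2 C2H6(g)): (-2)·(-84.7) = +169.4 kJ
(ii) as written (C2H2(g) already on the product side): +226.7 kJ
(iii) as written (C3H4(g) already on the product side): +184.9 kJ
Summing the manipulated equations, ΔH°rxn = (-2)·(-84.7) + (1)·(+226.7) + (1)·(+184.9) = 581.0 kJ

ΔH°rxn = 581.0 kJ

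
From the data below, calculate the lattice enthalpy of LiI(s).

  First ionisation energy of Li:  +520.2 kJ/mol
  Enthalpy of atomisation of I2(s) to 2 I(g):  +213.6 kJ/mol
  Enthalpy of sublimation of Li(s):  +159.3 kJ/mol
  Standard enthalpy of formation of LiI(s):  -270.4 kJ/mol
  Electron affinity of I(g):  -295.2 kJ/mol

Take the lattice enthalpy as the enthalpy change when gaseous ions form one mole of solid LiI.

U = -761.5 kJ/mol

ΔHf° = 1·ΔHsub + 1·(ΣIE) + 1/2·D(I2) + 1·EA + U
-270.4 = 1·(+159.3) + 1·(+520.2) + 1/2·(+213.6) + 1·(-295.2) + U
U = -270.4 − (+491.1) = -761.5 kJ/mol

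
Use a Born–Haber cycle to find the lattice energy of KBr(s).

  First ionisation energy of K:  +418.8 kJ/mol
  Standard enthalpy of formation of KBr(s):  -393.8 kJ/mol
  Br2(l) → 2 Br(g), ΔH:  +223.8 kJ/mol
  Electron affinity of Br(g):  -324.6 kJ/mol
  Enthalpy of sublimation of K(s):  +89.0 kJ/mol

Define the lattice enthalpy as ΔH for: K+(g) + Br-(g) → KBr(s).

U = -688.9 kJ/mol

ΔHf° = 1·ΔHsub + 1·(ΣIE) + 1/2·D(Br2) + 1·EA + U
-393.8 = 1·(+89.0) + 1·(+418.8) + 1/2·(+223.8) + 1·(-324.6) + U
U = -393.8 − (+295.1) = -688.9 kJ/mol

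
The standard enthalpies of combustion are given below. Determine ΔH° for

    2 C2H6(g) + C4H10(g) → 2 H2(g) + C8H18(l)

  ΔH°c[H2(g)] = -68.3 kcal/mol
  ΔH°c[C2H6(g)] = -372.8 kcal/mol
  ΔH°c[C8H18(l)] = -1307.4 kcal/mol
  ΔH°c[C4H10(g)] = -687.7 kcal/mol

ΔH° = 10.7 kcal/mol

With combustion enthalpies, reactants minus products:
= [2·(-372.8) + 1·(-687.7)] − [2·(-68.3) + 1·(-1307.4)]
= 10.7 kcal/mol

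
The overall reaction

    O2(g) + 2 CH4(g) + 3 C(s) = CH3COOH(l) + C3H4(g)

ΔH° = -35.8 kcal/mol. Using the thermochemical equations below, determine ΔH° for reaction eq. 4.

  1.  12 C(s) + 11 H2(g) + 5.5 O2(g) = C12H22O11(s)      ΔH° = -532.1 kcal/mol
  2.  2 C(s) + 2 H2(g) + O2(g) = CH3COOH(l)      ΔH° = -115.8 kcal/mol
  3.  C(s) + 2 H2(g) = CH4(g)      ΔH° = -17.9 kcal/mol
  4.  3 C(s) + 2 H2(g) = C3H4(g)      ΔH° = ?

eq. 1: not needed (C12H22O11(s) appears nowhere else).
eq. 2 as written (CH3COOH(l) already on the product side): -115.8 kcal/mol
eq. 3 reversed and × 2 (reverse to put CH4(g) on the reactant side; scale by 2 for the 2 CH4(g)): (-2)·(-17.9) = +35.8 kcal/mol
eq. 4 as written (C3H4(g) already on the product side): contributes x
-35.8 = (-115.8) + (+35.8) + x
x = (-35.8 − (-80.0)) / (1) = 44.2 kcal/mol

ΔH° = 44.2 kcal/mol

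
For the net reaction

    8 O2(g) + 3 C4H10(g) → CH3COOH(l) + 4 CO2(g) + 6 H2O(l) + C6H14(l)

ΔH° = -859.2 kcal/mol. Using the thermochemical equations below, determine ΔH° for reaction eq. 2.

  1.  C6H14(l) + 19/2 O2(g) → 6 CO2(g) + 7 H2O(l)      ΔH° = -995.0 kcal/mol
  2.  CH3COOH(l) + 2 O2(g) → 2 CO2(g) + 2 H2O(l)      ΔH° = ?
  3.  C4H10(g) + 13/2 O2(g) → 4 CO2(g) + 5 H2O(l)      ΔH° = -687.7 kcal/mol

eq. 1 reversed (C6H14(l) must end up as a product): +995.0 kcal/mol
eq. 2 reversed (CH3COOH(l) must end up as a product): contributes −x
eq. 3 × 3 (scale by 3 for the 3 C4H10(g)): (3)·(-687.7) = -2063.1 kcal/mol
-859.2 = (+995.0) + (-2063.1) − x
x = (-859.2 − (-1068.1)) / (-1) = -208.9 kcal/mol

ΔH° = -208.9 kcal/mol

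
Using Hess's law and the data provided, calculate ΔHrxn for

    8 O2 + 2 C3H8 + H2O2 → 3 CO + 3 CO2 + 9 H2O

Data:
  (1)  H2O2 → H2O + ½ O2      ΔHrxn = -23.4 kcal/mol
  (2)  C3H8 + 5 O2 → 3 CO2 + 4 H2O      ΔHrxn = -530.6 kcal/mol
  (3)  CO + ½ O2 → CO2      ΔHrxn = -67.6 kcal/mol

(1) as written: -23.4 kcal/mol
(2) × 2: (2)·(-530.6) = -1061.2 kcal/mol
(3) reversed and × 3: (-3)·(-67.6) = +202.8 kcal/mol
Since enthalpy is a state function, ΔHrxn = (1)·(-23.4) + (2)·(-530.6) + (-3)·(-67.6) = -881.8 kcal/mol

ΔHrxn = -881.8 kcal/mol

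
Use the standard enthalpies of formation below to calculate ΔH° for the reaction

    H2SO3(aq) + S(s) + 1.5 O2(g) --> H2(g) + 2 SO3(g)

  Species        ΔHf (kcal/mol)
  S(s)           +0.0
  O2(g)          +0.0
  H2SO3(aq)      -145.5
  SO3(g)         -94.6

ΔH° = -43.7 kcal/mol

Products: 1·(+0.0) + 2·(-94.6) = -189.2
Reactants: 1·(-145.5) + 1·(+0.0) + 3/2·(+0.0) = -145.5
ΔH° = (-189.2) − (-145.5) = -43.7 kcal/mol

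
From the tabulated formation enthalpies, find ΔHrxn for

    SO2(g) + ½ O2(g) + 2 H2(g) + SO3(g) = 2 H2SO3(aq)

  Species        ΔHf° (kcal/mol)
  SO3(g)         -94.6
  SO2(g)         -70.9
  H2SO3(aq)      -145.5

Products: 2·(-145.5) = -291.0
Reactants: 1·(-70.9) + 1/2·(+0.0) + 2·(+0.0) + 1·(-94.6) = -165.5
ΔHrxn = (-291.0) − (-165.5) = -125.5 kcal/mol

ΔHrxn = -125.5 kcal/mol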